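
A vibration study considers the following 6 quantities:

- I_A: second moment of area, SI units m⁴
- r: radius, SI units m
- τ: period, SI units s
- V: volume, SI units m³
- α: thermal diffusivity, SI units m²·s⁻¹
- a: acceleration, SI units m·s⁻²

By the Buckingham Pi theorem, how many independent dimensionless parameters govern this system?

There are 6 variables and 2 base dimensions (L, T).
The dimension matrix has rank 2.
Independent dimensionless groups: 6 − 2 = 4.

4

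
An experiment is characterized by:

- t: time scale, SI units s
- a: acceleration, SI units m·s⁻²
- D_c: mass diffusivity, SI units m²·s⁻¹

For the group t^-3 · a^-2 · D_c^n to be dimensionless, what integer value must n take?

1

Balance the L exponent: (2)·n from D_c, plus −3·(0) − 2·(1) = -2 from the rest, must sum to zero.
2n − 2 = 0, so n = 1.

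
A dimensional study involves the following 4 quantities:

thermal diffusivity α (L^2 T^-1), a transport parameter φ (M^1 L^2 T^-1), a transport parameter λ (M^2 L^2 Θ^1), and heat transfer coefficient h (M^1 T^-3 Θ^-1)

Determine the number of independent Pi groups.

There are 4 variables and 4 base dimensions (M, L, T, Θ).
The dimension matrix has rank 4.
Independent dimensionless groups: 4 − 4 = 0.

0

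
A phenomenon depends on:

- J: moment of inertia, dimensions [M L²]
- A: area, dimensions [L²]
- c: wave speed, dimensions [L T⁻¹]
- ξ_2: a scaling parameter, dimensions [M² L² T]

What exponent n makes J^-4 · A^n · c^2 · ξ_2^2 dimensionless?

Balance the L exponent: (2)·n from A, plus −4·(2) + 2·(1) + 2·(2) = -2 from the rest, must sum to zero.
2n − 2 = 0, so n = 1.

1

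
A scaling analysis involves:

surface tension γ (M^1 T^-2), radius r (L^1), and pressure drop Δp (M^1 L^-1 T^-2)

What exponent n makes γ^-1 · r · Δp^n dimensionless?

Balance the M exponent: (1)·n from Δp, plus −(1) + (0) = -1 from the rest, must sum to zero.
n − 1 = 0, so n = 1.

1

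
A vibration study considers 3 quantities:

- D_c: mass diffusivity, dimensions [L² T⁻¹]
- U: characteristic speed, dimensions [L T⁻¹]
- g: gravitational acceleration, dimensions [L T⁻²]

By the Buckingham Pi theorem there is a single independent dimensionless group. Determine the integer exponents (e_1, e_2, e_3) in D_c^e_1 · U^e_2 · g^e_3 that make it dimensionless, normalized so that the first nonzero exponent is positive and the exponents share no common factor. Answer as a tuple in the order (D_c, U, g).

(1, -3, 1)

L: e_1·(2) + e_2·(1) + e_3·(1) = 0
T: e_1·(-1) + e_2·(-1) + e_3·(-2) = 0
Solving this homogeneous linear system for the smallest-integer solution (first nonzero entry positive) gives (1, -3, 1).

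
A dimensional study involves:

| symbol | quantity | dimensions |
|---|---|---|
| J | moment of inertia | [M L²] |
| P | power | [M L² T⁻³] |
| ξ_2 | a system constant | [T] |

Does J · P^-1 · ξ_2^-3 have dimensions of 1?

Sum the exponent of each base dimension across the product:
  M: [J]_M − [P]_M − 3·[ξ_2]_M = (1) − (1) − 3·(0) = 0
  L: [J]_L − [P]_L − 3·[ξ_2]_L = (2) − (2) − 3·(0) = 0
  T: [J]_T − [P]_T − 3·[ξ_2]_T = (0) − (-3) − 3·(1) = 0
All base exponents vanish — dimensionless.

yes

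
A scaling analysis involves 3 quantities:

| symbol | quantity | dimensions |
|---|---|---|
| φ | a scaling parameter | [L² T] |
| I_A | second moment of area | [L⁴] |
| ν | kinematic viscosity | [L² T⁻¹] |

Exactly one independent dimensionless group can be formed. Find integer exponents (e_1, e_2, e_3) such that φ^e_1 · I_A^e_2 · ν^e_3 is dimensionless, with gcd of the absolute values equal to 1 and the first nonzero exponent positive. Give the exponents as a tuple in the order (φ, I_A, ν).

L: e_1·(2) + e_2·(4) + e_3·(2) = 0
T: e_1·(1) + e_2·(0) + e_3·(-1) = 0
Solving this homogeneous linear system for the smallest-integer solution (first nonzero entry positive) gives (1, -1, 1).

(1, -1, 1)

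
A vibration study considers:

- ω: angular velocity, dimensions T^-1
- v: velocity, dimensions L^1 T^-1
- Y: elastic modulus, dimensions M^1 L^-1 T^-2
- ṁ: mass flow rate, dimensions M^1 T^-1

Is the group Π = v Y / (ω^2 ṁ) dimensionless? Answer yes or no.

yes

Sum the exponent of each base dimension across the product:
  M: −2·[ω]_M + [v]_M + [Y]_M − [ṁ]_M = −2·(0) + (0) + (1) − (1) = 0
  L: −2·[ω]_L + [v]_L + [Y]_L − [ṁ]_L = −2·(0) + (1) + (-1) − (0) = 0
  T: −2·[ω]_T + [v]_T + [Y]_T − [ṁ]_T = −2·(-1) + (-1) + (-2) − (-1) = 0
All base exponents vanish — dimensionless.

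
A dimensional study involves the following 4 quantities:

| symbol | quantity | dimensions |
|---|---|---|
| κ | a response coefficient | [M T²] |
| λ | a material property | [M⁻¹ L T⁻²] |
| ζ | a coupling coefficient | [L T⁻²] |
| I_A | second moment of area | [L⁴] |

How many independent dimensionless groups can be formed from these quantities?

1

There are 4 variables and 3 base dimensions (M, L, T).
The dimension matrix has rank 3.
Independent dimensionless groups: 4 − 3 = 1.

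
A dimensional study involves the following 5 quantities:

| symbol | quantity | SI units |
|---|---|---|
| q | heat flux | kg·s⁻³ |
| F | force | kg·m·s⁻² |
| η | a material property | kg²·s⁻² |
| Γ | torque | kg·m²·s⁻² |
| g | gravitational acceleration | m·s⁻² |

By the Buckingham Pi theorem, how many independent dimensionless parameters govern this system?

2

There are 5 variables and 3 base dimensions (M, L, T).
The dimension matrix has rank 3.
Independent dimensionless groups: 5 − 3 = 2.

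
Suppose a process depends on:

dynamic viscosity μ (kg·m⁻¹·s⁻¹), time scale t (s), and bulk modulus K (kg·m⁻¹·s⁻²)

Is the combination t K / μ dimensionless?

Sum the exponent of each base dimension across the product:
  M: −[μ]_M + [t]_M + [K]_M = −(1) + (0) + (1) = 0
  L: −[μ]_L + [t]_L + [K]_L = −(-1) + (0) + (-1) = 0
  T: −[μ]_T + [t]_T + [K]_T = −(-1) + (1) + (-2) = 0
All base exponents vanish — dimensionless.

yes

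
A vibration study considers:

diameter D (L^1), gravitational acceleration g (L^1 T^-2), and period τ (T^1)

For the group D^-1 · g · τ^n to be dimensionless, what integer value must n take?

Balance the T exponent: (1)·n from τ, plus −(0) + (-2) = -2 from the rest, must sum to zero.
n − 2 = 0, so n = 2.

2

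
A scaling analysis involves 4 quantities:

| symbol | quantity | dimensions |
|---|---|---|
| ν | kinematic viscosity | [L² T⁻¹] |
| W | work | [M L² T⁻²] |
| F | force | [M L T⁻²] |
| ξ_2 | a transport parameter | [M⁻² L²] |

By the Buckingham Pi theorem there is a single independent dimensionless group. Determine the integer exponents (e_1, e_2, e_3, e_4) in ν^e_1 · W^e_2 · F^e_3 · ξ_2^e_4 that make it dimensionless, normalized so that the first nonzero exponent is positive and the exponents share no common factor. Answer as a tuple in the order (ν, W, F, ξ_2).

M: e_1·(0) + e_2·(1) + e_3·(1) + e_4·(-2) = 0
L: e_1·(2) + e_2·(2) + e_3·(1) + e_4·(2) = 0
T: e_1·(-1) + e_2·(-2) + e_3·(-2) + e_4·(0) = 0
Solving this homogeneous linear system for the smallest-integer solution (first nonzero entry positive) gives (4, -4, 2, -1).

(4, -4, 2, -1)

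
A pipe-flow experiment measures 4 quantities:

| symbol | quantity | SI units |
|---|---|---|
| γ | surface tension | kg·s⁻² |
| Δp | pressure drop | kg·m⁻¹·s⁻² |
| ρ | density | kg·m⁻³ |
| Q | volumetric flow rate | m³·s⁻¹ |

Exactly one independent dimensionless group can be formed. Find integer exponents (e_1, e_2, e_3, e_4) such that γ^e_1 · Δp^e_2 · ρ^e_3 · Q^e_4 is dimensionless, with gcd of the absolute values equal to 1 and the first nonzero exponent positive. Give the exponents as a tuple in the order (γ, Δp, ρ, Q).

M: e_1·(1) + e_2·(1) + e_3·(1) + e_4·(0) = 0
L: e_1·(0) + e_2·(-1) + e_3·(-3) + e_4·(3) = 0
T: e_1·(-2) + e_2·(-2) + e_3·(0) + e_4·(-1) = 0
Solving this homogeneous linear system for the smallest-integer solution (first nonzero entry positive) gives (4, -3, -1, -2).

(4, -3, -1, -2)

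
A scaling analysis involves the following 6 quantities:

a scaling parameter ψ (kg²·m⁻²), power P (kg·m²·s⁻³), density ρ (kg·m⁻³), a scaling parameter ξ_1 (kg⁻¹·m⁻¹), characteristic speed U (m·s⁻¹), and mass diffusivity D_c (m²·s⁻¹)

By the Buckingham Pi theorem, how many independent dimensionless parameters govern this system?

There are 6 variables and 3 base dimensions (M, L, T).
The dimension matrix has rank 3.
Independent dimensionless groups: 6 − 3 = 3.

3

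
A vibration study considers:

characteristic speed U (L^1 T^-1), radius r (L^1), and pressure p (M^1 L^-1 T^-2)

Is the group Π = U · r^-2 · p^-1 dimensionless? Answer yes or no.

Sum the exponent of each base dimension across the product:
  M: [U]_M − 2·[r]_M − [p]_M = (0) − 2·(0) − (1) = -1
  L: [U]_L − 2·[r]_L − [p]_L = (1) − 2·(1) − (-1) = 0
  T: [U]_T − 2·[r]_T − [p]_T = (-1) − 2·(0) − (-2) = 1
Net dimensions [M⁻¹ T] ≠ [1] — not dimensionless.

no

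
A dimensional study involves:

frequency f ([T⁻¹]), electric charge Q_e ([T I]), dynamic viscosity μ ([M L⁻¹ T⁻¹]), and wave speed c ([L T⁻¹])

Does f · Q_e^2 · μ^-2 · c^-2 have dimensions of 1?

Sum the exponent of each base dimension across the product:
  M: [f]_M + 2·[Q_e]_M − 2·[μ]_M − 2·[c]_M = (0) + 2·(0) − 2·(1) − 2·(0) = -2
  L: [f]_L + 2·[Q_e]_L − 2·[μ]_L − 2·[c]_L = (0) + 2·(0) − 2·(-1) − 2·(1) = 0
  T: [f]_T + 2·[Q_e]_T − 2·[μ]_T − 2·[c]_T = (-1) + 2·(1) − 2·(-1) − 2·(-1) = 5
  I: [f]_I + 2·[Q_e]_I − 2·[μ]_I − 2·[c]_I = (0) + 2·(1) − 2·(0) − 2·(0) = 2
Net dimensions [M⁻² T⁵ I²] ≠ [1] — not dimensionless.

no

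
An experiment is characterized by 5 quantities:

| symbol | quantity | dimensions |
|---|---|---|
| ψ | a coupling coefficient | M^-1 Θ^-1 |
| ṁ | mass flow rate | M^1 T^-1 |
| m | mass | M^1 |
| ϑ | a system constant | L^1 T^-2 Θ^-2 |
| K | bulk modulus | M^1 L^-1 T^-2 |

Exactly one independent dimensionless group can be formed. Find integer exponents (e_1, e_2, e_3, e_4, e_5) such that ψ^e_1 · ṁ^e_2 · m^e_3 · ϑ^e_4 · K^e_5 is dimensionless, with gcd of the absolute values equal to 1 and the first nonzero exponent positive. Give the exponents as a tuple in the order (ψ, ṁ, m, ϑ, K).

(2, 4, -1, -1, -1)

M: e_1·(-1) + e_2·(1) + e_3·(1) + e_4·(0) + e_5·(1) = 0
L: e_1·(0) + e_2·(0) + e_3·(0) + e_4·(1) + e_5·(-1) = 0
T: e_1·(0) + e_2·(-1) + e_3·(0) + e_4·(-2) + e_5·(-2) = 0
Θ: e_1·(-1) + e_2·(0) + e_3·(0) + e_4·(-2) + e_5·(0) = 0
Solving this homogeneous linear system for the smallest-integer solution (first nonzero entry positive) gives (2, 4, -1, -1, -1).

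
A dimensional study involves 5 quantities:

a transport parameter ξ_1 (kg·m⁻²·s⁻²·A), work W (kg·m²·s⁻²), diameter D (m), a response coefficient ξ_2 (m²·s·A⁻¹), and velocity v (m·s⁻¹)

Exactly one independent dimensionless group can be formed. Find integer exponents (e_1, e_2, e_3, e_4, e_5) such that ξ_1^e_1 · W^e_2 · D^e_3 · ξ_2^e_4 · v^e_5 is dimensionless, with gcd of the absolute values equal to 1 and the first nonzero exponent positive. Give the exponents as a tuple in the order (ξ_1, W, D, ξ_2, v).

(1, -1, 1, 1, 1)

M: e_1·(1) + e_2·(1) + e_3·(0) + e_4·(0) + e_5·(0) = 0
L: e_1·(-2) + e_2·(2) + e_3·(1) + e_4·(2) + e_5·(1) = 0
T: e_1·(-2) + e_2·(-2) + e_3·(0) + e_4·(1) + e_5·(-1) = 0
I: e_1·(1) + e_2·(0) + e_3·(0) + e_4·(-1) + e_5·(0) = 0
Solving this homogeneous linear system for the smallest-integer solution (first nonzero entry positive) gives (1, -1, 1, 1, 1).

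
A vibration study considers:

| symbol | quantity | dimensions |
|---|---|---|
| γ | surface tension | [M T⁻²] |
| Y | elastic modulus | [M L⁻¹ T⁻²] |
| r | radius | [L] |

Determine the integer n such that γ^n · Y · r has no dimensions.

Balance the M exponent: (1)·n from γ, plus (1) + (0) = 1 from the rest, must sum to zero.
n + 1 = 0, so n = -1.

-1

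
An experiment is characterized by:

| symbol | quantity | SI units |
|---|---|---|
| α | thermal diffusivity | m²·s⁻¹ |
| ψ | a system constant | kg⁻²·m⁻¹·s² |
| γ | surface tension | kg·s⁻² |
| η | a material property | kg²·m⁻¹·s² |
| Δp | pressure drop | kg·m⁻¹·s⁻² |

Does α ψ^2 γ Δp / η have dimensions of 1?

no

Sum the exponent of each base dimension across the product:
  M: [α]_M + 2·[ψ]_M + [γ]_M − [η]_M + [Δp]_M = (0) + 2·(-2) + (1) − (2) + (1) = -4
  L: [α]_L + 2·[ψ]_L + [γ]_L − [η]_L + [Δp]_L = (2) + 2·(-1) + (0) − (-1) + (-1) = 0
  T: [α]_T + 2·[ψ]_T + [γ]_T − [η]_T + [Δp]_T = (-1) + 2·(2) + (-2) − (2) + (-2) = -3
Net dimensions [M⁻⁴ T⁻³] ≠ [1] — not dimensionless.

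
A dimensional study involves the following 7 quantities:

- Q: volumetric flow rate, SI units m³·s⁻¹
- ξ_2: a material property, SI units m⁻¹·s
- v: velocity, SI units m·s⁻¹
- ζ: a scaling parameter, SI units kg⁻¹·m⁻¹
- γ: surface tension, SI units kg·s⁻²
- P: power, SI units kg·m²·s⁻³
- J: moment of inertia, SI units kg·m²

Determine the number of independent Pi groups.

4

There are 7 variables and 3 base dimensions (M, L, T).
The dimension matrix has rank 3.
Independent dimensionless groups: 7 − 3 = 4.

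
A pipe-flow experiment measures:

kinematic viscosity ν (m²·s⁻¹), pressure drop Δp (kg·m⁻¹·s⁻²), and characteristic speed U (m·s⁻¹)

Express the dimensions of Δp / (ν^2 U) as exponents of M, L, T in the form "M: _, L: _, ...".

Collect each base-dimension exponent across the product:
  M: −2·(0) + (1) − (0) = 1
  L: −2·(2) + (-1) − (1) = -6
  T: −2·(-1) + (-2) − (-1) = 1
So the dimensions are [M L⁻⁶ T].

M: 1, L: -6, T: 1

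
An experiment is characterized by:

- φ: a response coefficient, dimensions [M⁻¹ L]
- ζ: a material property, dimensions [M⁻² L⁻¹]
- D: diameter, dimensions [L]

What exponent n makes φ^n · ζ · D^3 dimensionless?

-2

Balance the M exponent: (-1)·n from φ, plus (-2) + 3·(0) = -2 from the rest, must sum to zero.
−n − 2 = 0, so n = -2.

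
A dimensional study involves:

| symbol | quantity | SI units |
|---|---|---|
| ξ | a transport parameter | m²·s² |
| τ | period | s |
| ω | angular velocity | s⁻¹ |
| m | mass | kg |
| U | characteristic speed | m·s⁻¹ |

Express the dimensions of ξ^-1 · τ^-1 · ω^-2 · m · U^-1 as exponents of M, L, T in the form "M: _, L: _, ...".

M: 1, L: -3, T: 0

Collect each base-dimension exponent across the product:
  M: −(0) − (0) − 2·(0) + (1) − (0) = 1
  L: −(2) − (0) − 2·(0) + (0) − (1) = -3
  T: −(2) − (1) − 2·(-1) + (0) − (-1) = 0
So the dimensions are [M L⁻³].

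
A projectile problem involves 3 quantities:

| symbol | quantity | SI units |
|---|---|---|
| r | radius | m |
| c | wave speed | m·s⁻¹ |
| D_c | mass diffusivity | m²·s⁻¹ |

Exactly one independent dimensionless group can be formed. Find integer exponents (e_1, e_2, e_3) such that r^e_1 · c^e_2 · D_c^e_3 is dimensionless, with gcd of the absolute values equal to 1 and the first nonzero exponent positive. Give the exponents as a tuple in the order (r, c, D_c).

(1, 1, -1)

L: e_1·(1) + e_2·(1) + e_3·(2) = 0
T: e_1·(0) + e_2·(-1) + e_3·(-1) = 0
Solving this homogeneous linear system for the smallest-integer solution (first nonzero entry positive) gives (1, 1, -1).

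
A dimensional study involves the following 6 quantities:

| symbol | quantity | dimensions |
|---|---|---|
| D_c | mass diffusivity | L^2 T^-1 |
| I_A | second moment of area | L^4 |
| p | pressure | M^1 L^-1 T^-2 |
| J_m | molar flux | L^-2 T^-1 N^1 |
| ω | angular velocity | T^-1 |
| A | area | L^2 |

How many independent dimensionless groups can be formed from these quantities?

There are 6 variables and 4 base dimensions (M, L, T, N).
The dimension matrix has rank 4.
Independent dimensionless groups: 6 − 4 = 2.

2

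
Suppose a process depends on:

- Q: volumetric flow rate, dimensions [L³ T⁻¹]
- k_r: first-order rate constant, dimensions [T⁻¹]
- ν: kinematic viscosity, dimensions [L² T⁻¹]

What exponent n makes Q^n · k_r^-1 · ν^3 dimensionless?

-2

Balance the L exponent: (3)·n from Q, plus −(0) + 3·(2) = 6 from the rest, must sum to zero.
3n + 6 = 0, so n = -2.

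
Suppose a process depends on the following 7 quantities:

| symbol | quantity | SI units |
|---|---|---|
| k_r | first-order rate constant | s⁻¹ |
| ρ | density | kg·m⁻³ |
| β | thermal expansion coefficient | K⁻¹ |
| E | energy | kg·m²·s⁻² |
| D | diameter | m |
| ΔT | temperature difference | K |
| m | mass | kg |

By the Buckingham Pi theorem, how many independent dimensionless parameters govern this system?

There are 7 variables and 4 base dimensions (M, L, T, Θ).
The dimension matrix has rank 4.
Independent dimensionless groups: 7 − 4 = 3.

3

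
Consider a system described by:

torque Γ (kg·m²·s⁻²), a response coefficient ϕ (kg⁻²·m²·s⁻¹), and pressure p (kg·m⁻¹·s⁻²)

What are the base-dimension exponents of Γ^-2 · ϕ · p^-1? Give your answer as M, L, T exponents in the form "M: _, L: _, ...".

M: -5, L: -1, T: 5

Collect each base-dimension exponent across the product:
  M: −2·(1) + (-2) − (1) = -5
  L: −2·(2) + (2) − (-1) = -1
  T: −2·(-2) + (-1) − (-2) = 5
So the dimensions are [M⁻⁵ L⁻¹ T⁵].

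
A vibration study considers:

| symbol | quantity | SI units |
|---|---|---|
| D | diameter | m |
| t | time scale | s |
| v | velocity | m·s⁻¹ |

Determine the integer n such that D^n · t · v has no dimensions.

-1

Balance the L exponent: (1)·n from D, plus (0) + (1) = 1 from the rest, must sum to zero.
n + 1 = 0, so n = -1.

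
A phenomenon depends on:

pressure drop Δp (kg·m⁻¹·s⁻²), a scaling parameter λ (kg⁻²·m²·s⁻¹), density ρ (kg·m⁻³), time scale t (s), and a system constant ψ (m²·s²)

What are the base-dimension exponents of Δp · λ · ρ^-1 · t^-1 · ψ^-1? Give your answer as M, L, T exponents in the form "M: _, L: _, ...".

Collect each base-dimension exponent across the product:
  M: (1) + (-2) − (1) − (0) − (0) = -2
  L: (-1) + (2) − (-3) − (0) − (2) = 2
  T: (-2) + (-1) − (0) − (1) − (2) = -6
So the dimensions are [M⁻² L² T⁻⁶].

M: -2, L: 2, T: -6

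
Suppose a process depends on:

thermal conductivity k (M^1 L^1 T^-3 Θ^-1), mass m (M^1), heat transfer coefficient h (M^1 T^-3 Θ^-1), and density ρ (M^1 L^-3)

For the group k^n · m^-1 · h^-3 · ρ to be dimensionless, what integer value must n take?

3

Balance the M exponent: (1)·n from k, plus −(1) − 3·(1) + (1) = -3 from the rest, must sum to zero.
n − 3 = 0, so n = 3.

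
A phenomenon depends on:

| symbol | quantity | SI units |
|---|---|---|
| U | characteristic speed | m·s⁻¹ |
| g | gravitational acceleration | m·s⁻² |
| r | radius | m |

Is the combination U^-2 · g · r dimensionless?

Sum the exponent of each base dimension across the product:
  M: −2·[U]_M + [g]_M + [r]_M = −2·(0) + (0) + (0) = 0
  L: −2·[U]_L + [g]_L + [r]_L = −2·(1) + (1) + (1) = 0
  T: −2·[U]_T + [g]_T + [r]_T = −2·(-1) + (-2) + (0) = 0
All base exponents vanish — dimensionless.

yes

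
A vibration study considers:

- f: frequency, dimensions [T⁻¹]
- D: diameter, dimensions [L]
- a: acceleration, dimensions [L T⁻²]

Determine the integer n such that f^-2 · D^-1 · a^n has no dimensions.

1

Balance the L exponent: (1)·n from a, plus −2·(0) − (1) = -1 from the rest, must sum to zero.
n − 1 = 0, so n = 1.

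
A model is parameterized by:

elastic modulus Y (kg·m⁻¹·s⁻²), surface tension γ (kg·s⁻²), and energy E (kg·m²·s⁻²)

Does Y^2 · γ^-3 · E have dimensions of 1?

Sum the exponent of each base dimension across the product:
  M: 2·[Y]_M − 3·[γ]_M + [E]_M = 2·(1) − 3·(1) + (1) = 0
  L: 2·[Y]_L − 3·[γ]_L + [E]_L = 2·(-1) − 3·(0) + (2) = 0
  T: 2·[Y]_T − 3·[γ]_T + [E]_T = 2·(-2) − 3·(-2) + (-2) = 0
  Θ: 2·[Y]_Θ − 3·[γ]_Θ + [E]_Θ = 2·(0) − 3·(0) + (0) = 0
All base exponents vanish — dimensionless.

yes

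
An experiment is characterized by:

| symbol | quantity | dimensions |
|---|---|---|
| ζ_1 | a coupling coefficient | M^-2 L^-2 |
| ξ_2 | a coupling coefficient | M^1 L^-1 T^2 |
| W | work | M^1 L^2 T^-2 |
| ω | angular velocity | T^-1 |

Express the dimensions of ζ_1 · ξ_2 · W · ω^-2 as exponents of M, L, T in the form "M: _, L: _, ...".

M: 0, L: -1, T: 2

Collect each base-dimension exponent across the product:
  M: (-2) + (1) + (1) − 2·(0) = 0
  L: (-2) + (-1) + (2) − 2·(0) = -1
  T: (0) + (2) + (-2) − 2·(-1) = 2
So the dimensions are [L⁻¹ T²].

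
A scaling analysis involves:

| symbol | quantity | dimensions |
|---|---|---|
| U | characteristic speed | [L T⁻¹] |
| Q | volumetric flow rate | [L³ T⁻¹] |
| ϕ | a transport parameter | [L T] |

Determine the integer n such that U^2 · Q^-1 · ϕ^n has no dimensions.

1

Balance the L exponent: (1)·n from ϕ, plus 2·(1) − (3) = -1 from the rest, must sum to zero.
n − 1 = 0, so n = 1.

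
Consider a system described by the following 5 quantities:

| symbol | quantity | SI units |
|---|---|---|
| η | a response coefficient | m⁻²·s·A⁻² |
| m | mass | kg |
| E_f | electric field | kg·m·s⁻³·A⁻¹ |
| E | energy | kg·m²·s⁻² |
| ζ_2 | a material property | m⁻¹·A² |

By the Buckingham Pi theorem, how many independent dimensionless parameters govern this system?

There are 5 variables and 4 base dimensions (M, L, T, I).
The dimension matrix has rank 4.
Independent dimensionless groups: 5 − 4 = 1.

1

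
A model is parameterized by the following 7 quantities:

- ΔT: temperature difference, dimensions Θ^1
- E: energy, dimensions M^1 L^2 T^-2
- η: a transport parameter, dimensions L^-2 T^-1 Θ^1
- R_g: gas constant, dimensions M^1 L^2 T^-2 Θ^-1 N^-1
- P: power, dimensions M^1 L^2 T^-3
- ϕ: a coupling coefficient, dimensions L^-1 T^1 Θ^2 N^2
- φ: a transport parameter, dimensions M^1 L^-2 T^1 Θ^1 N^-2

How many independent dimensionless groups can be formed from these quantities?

2

There are 7 variables and 5 base dimensions (M, L, T, Θ, N).
The dimension matrix has rank 5.
Independent dimensionless groups: 7 − 5 = 2.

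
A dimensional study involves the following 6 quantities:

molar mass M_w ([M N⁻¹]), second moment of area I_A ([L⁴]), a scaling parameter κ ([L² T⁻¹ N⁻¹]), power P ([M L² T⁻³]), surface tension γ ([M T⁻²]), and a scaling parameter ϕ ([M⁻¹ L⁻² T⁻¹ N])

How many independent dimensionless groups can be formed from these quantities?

2

There are 6 variables and 4 base dimensions (M, L, T, N).
The dimension matrix has rank 4.
Independent dimensionless groups: 6 − 4 = 2.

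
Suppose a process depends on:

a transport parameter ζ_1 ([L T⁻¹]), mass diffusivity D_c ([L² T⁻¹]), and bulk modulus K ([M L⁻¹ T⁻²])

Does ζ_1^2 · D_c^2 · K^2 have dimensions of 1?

no

Sum the exponent of each base dimension across the product:
  M: 2·[ζ_1]_M + 2·[D_c]_M + 2·[K]_M = 2·(0) + 2·(0) + 2·(1) = 2
  L: 2·[ζ_1]_L + 2·[D_c]_L + 2·[K]_L = 2·(1) + 2·(2) + 2·(-1) = 4
  T: 2·[ζ_1]_T + 2·[D_c]_T + 2·[K]_T = 2·(-1) + 2·(-1) + 2·(-2) = -8
Net dimensions [M² L⁴ T⁻⁸] ≠ [1] — not dimensionless.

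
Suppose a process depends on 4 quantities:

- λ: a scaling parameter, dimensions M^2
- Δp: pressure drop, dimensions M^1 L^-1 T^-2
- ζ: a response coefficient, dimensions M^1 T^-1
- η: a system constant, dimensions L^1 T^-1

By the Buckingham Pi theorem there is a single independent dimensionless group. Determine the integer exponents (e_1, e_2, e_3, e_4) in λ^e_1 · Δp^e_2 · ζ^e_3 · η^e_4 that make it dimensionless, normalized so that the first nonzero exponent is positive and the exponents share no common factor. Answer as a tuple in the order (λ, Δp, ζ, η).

M: e_1·(2) + e_2·(1) + e_3·(1) + e_4·(0) = 0
L: e_1·(0) + e_2·(-1) + e_3·(0) + e_4·(1) = 0
T: e_1·(0) + e_2·(-2) + e_3·(-1) + e_4·(-1) = 0
Solving this homogeneous linear system for the smallest-integer solution (first nonzero entry positive) gives (1, 1, -3, 1).

(1, 1, -3, 1)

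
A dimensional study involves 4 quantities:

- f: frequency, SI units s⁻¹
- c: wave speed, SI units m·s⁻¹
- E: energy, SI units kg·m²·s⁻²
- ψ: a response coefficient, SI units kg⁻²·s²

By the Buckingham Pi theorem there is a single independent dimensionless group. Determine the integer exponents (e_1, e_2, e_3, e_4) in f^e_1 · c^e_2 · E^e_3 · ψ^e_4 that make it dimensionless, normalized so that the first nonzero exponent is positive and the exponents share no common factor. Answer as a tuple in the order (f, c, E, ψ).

(2, -4, 2, 1)

M: e_1·(0) + e_2·(0) + e_3·(1) + e_4·(-2) = 0
L: e_1·(0) + e_2·(1) + e_3·(2) + e_4·(0) = 0
T: e_1·(-1) + e_2·(-1) + e_3·(-2) + e_4·(2) = 0
Solving this homogeneous linear system for the smallest-integer solution (first nonzero entry positive) gives (2, -4, 2, 1).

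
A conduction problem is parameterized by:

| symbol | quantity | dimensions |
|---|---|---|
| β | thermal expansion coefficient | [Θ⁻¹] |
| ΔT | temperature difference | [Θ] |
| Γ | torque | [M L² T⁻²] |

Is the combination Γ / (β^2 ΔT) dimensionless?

no

Sum the exponent of each base dimension across the product:
  M: −2·[β]_M − [ΔT]_M + [Γ]_M = −2·(0) − (0) + (1) = 1
  L: −2·[β]_L − [ΔT]_L + [Γ]_L = −2·(0) − (0) + (2) = 2
  T: −2·[β]_T − [ΔT]_T + [Γ]_T = −2·(0) − (0) + (-2) = -2
  Θ: −2·[β]_Θ − [ΔT]_Θ + [Γ]_Θ = −2·(-1) − (1) + (0) = 1
Net dimensions [M L² T⁻² Θ] ≠ [1] — not dimensionless.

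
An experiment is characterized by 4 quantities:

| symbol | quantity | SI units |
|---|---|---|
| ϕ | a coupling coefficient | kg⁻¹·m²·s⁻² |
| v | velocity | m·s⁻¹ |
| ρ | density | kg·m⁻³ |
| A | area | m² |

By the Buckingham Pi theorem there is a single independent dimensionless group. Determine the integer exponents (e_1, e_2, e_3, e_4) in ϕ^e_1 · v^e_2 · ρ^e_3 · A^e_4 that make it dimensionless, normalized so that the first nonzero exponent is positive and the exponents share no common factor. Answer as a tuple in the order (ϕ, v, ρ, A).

(2, -4, 2, 3)

M: e_1·(-1) + e_2·(0) + e_3·(1) + e_4·(0) = 0
L: e_1·(2) + e_2·(1) + e_3·(-3) + e_4·(2) = 0
T: e_1·(-2) + e_2·(-1) + e_3·(0) + e_4·(0) = 0
Solving this homogeneous linear system for the smallest-integer solution (first nonzero entry positive) gives (2, -4, 2, 3).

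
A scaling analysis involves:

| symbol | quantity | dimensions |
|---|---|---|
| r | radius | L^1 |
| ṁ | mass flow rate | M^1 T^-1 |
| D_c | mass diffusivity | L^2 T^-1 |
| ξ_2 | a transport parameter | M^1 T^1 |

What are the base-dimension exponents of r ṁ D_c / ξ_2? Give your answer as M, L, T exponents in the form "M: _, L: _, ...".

Collect each base-dimension exponent across the product:
  M: (0) + (1) + (0) − (1) = 0
  L: (1) + (0) + (2) − (0) = 3
  T: (0) + (-1) + (-1) − (1) = -3
So the dimensions are [L³ T⁻³].

M: 0, L: 3, T: -3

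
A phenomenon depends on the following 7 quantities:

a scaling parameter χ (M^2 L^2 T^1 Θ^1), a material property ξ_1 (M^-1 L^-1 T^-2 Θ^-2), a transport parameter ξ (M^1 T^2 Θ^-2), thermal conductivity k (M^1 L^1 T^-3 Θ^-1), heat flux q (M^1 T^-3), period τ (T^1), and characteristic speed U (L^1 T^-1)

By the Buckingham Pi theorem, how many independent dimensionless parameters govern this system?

There are 7 variables and 4 base dimensions (M, L, T, Θ).
The dimension matrix has rank 4.
Independent dimensionless groups: 7 − 4 = 3.

3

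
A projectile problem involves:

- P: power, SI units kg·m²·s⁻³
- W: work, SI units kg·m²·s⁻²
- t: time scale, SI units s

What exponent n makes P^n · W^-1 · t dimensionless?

1

Balance the M exponent: (1)·n from P, plus −(1) + (0) = -1 from the rest, must sum to zero.
n − 1 = 0, so n = 1.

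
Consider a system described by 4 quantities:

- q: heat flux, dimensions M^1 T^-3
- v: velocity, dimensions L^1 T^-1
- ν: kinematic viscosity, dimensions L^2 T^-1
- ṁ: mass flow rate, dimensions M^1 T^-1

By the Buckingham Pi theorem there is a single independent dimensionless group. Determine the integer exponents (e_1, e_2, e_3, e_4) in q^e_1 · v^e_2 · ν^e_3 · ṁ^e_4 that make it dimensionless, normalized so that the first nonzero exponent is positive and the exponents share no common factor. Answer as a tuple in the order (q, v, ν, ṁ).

M: e_1·(1) + e_2·(0) + e_3·(0) + e_4·(1) = 0
L: e_1·(0) + e_2·(1) + e_3·(2) + e_4·(0) = 0
T: e_1·(-3) + e_2·(-1) + e_3·(-1) + e_4·(-1) = 0
Solving this homogeneous linear system for the smallest-integer solution (first nonzero entry positive) gives (1, -4, 2, -1).

(1, -4, 2, -1)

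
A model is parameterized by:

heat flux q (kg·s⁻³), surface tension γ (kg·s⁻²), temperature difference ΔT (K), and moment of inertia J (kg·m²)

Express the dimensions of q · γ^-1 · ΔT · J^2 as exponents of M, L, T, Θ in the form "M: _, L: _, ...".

Collect each base-dimension exponent across the product:
  M: (1) − (1) + (0) + 2·(1) = 2
  L: (0) − (0) + (0) + 2·(2) = 4
  T: (-3) − (-2) + (0) + 2·(0) = -1
  Θ: (0) − (0) + (1) + 2·(0) = 1
So the dimensions are [M² L⁴ T⁻¹ Θ].

M: 2, L: 4, T: -1, Θ: 1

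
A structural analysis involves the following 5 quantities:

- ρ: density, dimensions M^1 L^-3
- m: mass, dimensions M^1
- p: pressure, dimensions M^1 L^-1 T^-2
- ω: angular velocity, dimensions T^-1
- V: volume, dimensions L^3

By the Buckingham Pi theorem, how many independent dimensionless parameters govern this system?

2

There are 5 variables and 3 base dimensions (M, L, T).
The dimension matrix has rank 3.
Independent dimensionless groups: 5 − 3 = 2.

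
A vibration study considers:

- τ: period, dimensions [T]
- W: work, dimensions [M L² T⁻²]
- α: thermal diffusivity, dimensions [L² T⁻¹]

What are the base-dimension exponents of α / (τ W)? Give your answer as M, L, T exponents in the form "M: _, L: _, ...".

Collect each base-dimension exponent across the product:
  M: −(0) − (1) + (0) = -1
  L: −(0) − (2) + (2) = 0
  T: −(1) − (-2) + (-1) = 0
So the dimensions are [M⁻¹].

M: -1, L: 0, T: 0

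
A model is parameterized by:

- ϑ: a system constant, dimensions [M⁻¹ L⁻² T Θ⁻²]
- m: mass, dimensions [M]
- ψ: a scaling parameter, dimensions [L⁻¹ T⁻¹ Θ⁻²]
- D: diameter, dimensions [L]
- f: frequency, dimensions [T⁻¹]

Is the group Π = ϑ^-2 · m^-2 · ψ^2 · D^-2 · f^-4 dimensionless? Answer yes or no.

yes

Sum the exponent of each base dimension across the product:
  M: −2·[ϑ]_M − 2·[m]_M + 2·[ψ]_M − 2·[D]_M − 4·[f]_M = −2·(-1) − 2·(1) + 2·(0) − 2·(0) − 4·(0) = 0
  L: −2·[ϑ]_L − 2·[m]_L + 2·[ψ]_L − 2·[D]_L − 4·[f]_L = −2·(-2) − 2·(0) + 2·(-1) − 2·(1) − 4·(0) = 0
  T: −2·[ϑ]_T − 2·[m]_T + 2·[ψ]_T − 2·[D]_T − 4·[f]_T = −2·(1) − 2·(0) + 2·(-1) − 2·(0) − 4·(-1) = 0
  Θ: −2·[ϑ]_Θ − 2·[m]_Θ + 2·[ψ]_Θ − 2·[D]_Θ − 4·[f]_Θ = −2·(-2) − 2·(0) + 2·(-2) − 2·(0) − 4·(0) = 0
All base exponents vanish — dimensionless.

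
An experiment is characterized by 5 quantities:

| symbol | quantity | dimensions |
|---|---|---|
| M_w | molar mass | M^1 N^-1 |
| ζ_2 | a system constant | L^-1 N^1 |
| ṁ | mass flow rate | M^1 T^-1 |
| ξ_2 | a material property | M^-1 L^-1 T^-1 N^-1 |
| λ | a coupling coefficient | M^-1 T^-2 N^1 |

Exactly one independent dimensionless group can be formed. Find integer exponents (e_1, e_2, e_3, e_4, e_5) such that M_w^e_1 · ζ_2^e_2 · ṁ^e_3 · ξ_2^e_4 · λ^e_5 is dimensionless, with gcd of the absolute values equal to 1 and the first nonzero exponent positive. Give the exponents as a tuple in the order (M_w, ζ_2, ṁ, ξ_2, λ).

M: e_1·(1) + e_2·(0) + e_3·(1) + e_4·(-1) + e_5·(-1) = 0
L: e_1·(0) + e_2·(-1) + e_3·(0) + e_4·(-1) + e_5·(0) = 0
T: e_1·(0) + e_2·(0) + e_3·(-1) + e_4·(-1) + e_5·(-2) = 0
N: e_1·(-1) + e_2·(1) + e_3·(0) + e_4·(-1) + e_5·(1) = 0
Solving this homogeneous linear system for the smallest-integer solution (first nonzero entry positive) gives (4, 1, -3, -1, 2).

(4, 1, -3, -1, 2)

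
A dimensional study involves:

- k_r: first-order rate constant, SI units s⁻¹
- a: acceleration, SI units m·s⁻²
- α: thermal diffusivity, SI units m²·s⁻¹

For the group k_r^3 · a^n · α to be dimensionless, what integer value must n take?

-2

Balance the L exponent: (1)·n from a, plus 3·(0) + (2) = 2 from the rest, must sum to zero.
n + 2 = 0, so n = -2.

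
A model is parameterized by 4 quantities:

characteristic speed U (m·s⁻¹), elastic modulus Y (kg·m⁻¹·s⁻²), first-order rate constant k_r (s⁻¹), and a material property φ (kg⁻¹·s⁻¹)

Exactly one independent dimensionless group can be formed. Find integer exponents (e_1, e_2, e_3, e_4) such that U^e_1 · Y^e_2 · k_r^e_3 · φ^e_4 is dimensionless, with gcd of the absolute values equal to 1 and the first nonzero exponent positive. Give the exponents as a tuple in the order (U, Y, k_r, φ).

M: e_1·(0) + e_2·(1) + e_3·(0) + e_4·(-1) = 0
L: e_1·(1) + e_2·(-1) + e_3·(0) + e_4·(0) = 0
T: e_1·(-1) + e_2·(-2) + e_3·(-1) + e_4·(-1) = 0
Solving this homogeneous linear system for the smallest-integer solution (first nonzero entry positive) gives (1, 1, -4, 1).

(1, 1, -4, 1)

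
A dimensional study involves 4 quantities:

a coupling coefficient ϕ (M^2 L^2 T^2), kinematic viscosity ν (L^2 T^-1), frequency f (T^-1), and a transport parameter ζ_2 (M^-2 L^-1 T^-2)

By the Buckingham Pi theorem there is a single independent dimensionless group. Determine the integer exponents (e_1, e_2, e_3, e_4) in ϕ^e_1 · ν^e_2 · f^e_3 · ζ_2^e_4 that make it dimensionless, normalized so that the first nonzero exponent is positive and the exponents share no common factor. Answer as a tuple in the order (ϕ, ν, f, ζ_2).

(2, -1, 1, 2)

M: e_1·(2) + e_2·(0) + e_3·(0) + e_4·(-2) = 0
L: e_1·(2) + e_2·(2) + e_3·(0) + e_4·(-1) = 0
T: e_1·(2) + e_2·(-1) + e_3·(-1) + e_4·(-2) = 0
Solving this homogeneous linear system for the smallest-integer solution (first nonzero entry positive) gives (2, -1, 1, 2).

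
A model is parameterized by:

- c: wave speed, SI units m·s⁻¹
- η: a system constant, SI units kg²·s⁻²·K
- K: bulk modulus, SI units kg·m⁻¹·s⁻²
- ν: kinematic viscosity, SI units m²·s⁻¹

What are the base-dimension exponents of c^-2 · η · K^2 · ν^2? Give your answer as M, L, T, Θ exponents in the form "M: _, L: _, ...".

M: 4, L: 0, T: -6, Θ: 1

Collect each base-dimension exponent across the product:
  M: −2·(0) + (2) + 2·(1) + 2·(0) = 4
  L: −2·(1) + (0) + 2·(-1) + 2·(2) = 0
  T: −2·(-1) + (-2) + 2·(-2) + 2·(-1) = -6
  Θ: −2·(0) + (1) + 2·(0) + 2·(0) = 1
So the dimensions are [M⁴ T⁻⁶ Θ].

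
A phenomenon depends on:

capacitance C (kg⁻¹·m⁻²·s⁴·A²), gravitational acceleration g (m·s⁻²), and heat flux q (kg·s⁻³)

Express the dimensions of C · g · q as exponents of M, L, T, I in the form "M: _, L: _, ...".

Collect each base-dimension exponent across the product:
  M: (-1) + (0) + (1) = 0
  L: (-2) + (1) + (0) = -1
  T: (4) + (-2) + (-3) = -1
  I: (2) + (0) + (0) = 2
So the dimensions are [L⁻¹ T⁻¹ I²].

M: 0, L: -1, T: -1, I: 2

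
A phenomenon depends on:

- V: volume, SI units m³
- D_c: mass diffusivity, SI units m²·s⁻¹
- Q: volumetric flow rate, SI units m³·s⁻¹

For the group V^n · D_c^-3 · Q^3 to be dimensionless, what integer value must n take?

-1

Balance the L exponent: (3)·n from V, plus −3·(2) + 3·(3) = 3 from the rest, must sum to zero.
3n + 3 = 0, so n = -1.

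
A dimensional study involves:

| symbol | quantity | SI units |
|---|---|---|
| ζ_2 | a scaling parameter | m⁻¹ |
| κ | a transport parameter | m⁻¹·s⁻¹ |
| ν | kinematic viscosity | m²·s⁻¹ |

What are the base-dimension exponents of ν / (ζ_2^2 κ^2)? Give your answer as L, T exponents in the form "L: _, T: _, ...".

L: 6, T: 1

Collect each base-dimension exponent across the product:
  L: −2·(-1) − 2·(-1) + (2) = 6
  T: −2·(0) − 2·(-1) + (-1) = 1
So the dimensions are [L⁶ T].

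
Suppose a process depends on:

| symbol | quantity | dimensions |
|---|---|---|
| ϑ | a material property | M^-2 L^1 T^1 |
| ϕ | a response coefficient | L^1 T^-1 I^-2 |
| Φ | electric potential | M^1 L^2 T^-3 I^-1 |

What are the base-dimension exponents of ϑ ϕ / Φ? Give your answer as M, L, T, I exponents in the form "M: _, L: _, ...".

M: -3, L: 0, T: 3, I: -1

Collect each base-dimension exponent across the product:
  M: (-2) + (0) − (1) = -3
  L: (1) + (1) − (2) = 0
  T: (1) + (-1) − (-3) = 3
  I: (0) + (-2) − (-1) = -1
So the dimensions are [M⁻³ T³ I⁻¹].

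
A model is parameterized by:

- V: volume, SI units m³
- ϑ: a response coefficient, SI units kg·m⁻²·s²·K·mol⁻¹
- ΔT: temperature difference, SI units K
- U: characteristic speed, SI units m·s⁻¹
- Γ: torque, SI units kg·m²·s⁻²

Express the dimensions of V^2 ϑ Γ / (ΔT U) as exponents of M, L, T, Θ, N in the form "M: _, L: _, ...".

Collect each base-dimension exponent across the product:
  M: 2·(0) + (1) − (0) − (0) + (1) = 2
  L: 2·(3) + (-2) − (0) − (1) + (2) = 5
  T: 2·(0) + (2) − (0) − (-1) + (-2) = 1
  Θ: 2·(0) + (1) − (1) − (0) + (0) = 0
  N: 2·(0) + (-1) − (0) − (0) + (0) = -1
So the dimensions are [M² L⁵ T N⁻¹].

M: 2, L: 5, T: 1, Θ: 0, N: -1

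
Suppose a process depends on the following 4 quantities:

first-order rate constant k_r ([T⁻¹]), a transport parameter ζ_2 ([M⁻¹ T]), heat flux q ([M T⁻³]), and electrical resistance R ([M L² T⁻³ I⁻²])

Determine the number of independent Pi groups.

1

There are 4 variables and 4 base dimensions (M, L, T, I).
The dimension matrix has rank 3 (less than 4: the dimension vectors are linearly dependent).
Independent dimensionless groups: 4 − 3 = 1.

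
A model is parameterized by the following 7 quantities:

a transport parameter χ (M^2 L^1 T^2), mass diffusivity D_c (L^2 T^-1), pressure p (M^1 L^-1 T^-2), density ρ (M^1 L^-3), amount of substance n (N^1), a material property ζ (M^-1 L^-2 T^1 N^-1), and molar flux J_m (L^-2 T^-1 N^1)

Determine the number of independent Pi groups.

There are 7 variables and 4 base dimensions (M, L, T, N).
The dimension matrix has rank 4.
Independent dimensionless groups: 7 − 4 = 3.

3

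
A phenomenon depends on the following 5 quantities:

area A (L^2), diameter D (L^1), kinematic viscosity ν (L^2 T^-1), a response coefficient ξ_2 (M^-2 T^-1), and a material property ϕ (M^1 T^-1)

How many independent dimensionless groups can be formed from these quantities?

There are 5 variables and 3 base dimensions (M, L, T).
The dimension matrix has rank 3.
Independent dimensionless groups: 5 − 3 = 2.

2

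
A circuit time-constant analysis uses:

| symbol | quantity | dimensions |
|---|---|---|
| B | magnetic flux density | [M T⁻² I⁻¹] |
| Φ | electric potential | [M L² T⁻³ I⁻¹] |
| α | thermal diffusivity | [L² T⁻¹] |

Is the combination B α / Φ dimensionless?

Sum the exponent of each base dimension across the product:
  M: [B]_M − [Φ]_M + [α]_M = (1) − (1) + (0) = 0
  L: [B]_L − [Φ]_L + [α]_L = (0) − (2) + (2) = 0
  T: [B]_T − [Φ]_T + [α]_T = (-2) − (-3) + (-1) = 0
  I: [B]_I − [Φ]_I + [α]_I = (-1) − (-1) + (0) = 0
All base exponents vanish — dimensionless.

yes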